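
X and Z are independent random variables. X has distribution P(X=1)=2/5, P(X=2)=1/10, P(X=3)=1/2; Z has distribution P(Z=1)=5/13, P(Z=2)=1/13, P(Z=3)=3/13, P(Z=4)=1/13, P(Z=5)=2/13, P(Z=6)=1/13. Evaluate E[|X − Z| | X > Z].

12/7

P(X > Z) = 7/26.
Summing |X−Z|·P(x,y) over outcomes with X > Z gives 6/13.
E[|X − Z| | X > Z] = (6/13) / (7/26) = 12/7.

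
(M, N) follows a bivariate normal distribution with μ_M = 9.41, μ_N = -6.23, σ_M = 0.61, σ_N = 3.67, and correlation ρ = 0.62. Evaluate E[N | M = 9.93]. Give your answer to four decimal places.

-4.2903

E[N | M=x] = μ_N + ρ(σ_N/σ_M)(x − μ_M) for jointly normal variables.
E[N | M=9.93] = -6.23 + (0.62)·(3.67/0.61)·(9.93 − (9.41)) = -6.23 + (3.7302)·(0.52) = -4.2903.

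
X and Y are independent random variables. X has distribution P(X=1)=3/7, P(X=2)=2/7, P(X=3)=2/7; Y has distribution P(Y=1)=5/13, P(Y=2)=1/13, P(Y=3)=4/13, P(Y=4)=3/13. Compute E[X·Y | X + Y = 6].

60/7

P(X + Y = 6) = 2/13.
Summing XY·P(x,y) over outcomes with X + Y = 6 gives 120/91.
E[X·Y | X + Y = 6] = (120/91) / (2/13) = 60/7.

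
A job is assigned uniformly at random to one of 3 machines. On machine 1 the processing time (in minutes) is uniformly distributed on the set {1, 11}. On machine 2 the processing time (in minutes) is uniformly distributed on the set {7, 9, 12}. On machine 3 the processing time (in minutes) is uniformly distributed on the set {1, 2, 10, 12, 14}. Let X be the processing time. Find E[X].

E[X | machine 1] = (1+11)/2 = 6.
E[X | machine 2] = (7+9+12)/3 = 28/3.
E[X | machine 3] = (1+2+10+12+14)/5 = 39/5.
By the law of total expectation,
E[X] = (1/3)·(6) + (1/3)·(28/3) + (1/3)·(39/5) = 347/45.

347/45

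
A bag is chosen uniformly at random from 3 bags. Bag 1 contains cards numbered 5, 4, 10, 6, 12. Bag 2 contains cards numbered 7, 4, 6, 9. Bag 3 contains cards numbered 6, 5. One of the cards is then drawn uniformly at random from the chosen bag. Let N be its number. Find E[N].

97/15

E[N | bag 1] = (5+4+10+6+12)/5 = 37/5.
E[N | bag 2] = (7+4+6+9)/4 = 13/2.
E[N | bag 3] = (6+5)/2 = 11/2.
E[N] = (1/3)·(37/5) + (1/3)·(13/2) + (1/3)·(11/2) = 97/15.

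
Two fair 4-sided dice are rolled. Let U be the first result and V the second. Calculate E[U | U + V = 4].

2

Outcomes with U + V = 4: (1,3), (2,2), (3,1), each with probability 1/16.
E[U | U + V = 4] = (1 + 2 + 3) / 3 = 2.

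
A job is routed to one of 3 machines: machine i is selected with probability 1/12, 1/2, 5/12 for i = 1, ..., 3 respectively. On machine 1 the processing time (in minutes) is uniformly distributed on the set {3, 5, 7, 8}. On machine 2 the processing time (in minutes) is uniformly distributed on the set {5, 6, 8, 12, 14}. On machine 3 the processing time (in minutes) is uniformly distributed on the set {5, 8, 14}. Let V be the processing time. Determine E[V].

E[V | machine 1] = (3+5+7+8)/4 = 23/4.
E[V | machine 2] = (5+6+8+12+14)/5 = 9.
E[V | machine 3] = (5+8+14)/3 = 9.
E[V] = (1/12)·(23/4) + (1/2)·(9) + (5/12)·(9) = 419/48.

419/48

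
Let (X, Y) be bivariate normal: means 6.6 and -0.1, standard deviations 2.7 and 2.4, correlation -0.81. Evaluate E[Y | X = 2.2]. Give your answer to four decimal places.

3.0680

For a bivariate normal, E[Y | X=x] = μ_Y + ρ·(σ_Y/σ_X)·(x − μ_X).
E[Y | X=2.2] = -0.1 + (-0.81)·(2.4/2.7)·(2.2 − (6.6)) = -0.1 + (-0.72)·(-4.4) = 3.0680.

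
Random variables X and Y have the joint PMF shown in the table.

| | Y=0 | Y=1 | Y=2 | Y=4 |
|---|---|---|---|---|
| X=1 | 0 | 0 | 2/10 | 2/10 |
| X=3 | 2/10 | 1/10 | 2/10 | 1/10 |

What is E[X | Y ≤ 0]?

3

P(Y ≤ 0) = 1/5.
Σ X·P over the event = 3·(2/10) = 3/5.
E[X | Y ≤ 0] = (3/5) / (1/5) = 3.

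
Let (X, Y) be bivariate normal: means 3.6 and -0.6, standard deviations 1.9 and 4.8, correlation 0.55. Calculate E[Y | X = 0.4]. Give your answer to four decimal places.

-5.0463

The regression of Y on X has slope ρ·σ_Y/σ_X and passes through (μ_X, μ_Y).
E[Y | X=0.4] = -0.6 + (0.55)·(4.8/1.9)·(0.4 − (3.6)) = -0.6 + (1.38947)·(-3.2) = -5.0463.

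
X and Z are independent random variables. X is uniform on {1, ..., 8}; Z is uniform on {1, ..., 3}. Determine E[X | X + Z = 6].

4

Outcomes with X + Z = 6: (3,3), (4,2), (5,1), each with probability 1/24.
E[X | X + Z = 6] = (3 + 4 + 5) / 3 = 4.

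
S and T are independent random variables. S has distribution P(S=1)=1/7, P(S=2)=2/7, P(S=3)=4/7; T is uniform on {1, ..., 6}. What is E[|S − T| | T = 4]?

P(T = 4) = 1/6.
Summing |S−T|·P(x,y) over outcomes with T = 4 gives 11/42.
E[|S − T| | T = 4] = (11/42) / (1/6) = 11/7.

11/7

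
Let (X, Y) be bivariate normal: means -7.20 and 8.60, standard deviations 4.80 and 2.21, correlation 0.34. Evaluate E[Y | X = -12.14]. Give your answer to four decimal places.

7.8267

For a bivariate normal, E[Y | X=x] = μ_Y + ρ·(σ_Y/σ_X)·(x − μ_X).
E[Y | X=-12.14] = 8.60 + (0.34)·(2.21/4.80)·(-12.14 − (-7.20)) = 8.60 + (0.15654)·(-4.94) = 7.8267.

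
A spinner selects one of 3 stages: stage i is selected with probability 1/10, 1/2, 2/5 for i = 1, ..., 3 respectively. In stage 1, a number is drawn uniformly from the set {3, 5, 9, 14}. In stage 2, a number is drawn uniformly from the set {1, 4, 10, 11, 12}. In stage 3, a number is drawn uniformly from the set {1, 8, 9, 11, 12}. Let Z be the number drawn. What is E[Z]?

E[Z | stage 1] = (3+5+9+14)/4 = 31/4.
E[Z | stage 2] = (1+4+10+11+12)/5 = 38/5.
E[Z | stage 3] = (1+8+9+11+12)/5 = 41/5.
E[Z] = (1/10)·(31/4) + (1/2)·(38/5) + (2/5)·(41/5) = 1571/200.

1571/200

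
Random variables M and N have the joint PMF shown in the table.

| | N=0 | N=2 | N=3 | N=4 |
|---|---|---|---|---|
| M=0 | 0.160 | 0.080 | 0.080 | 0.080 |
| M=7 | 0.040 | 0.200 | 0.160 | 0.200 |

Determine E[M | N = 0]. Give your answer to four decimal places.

P(N = 0) = 0.200.
Summing M·P(M=x,N=y) over the conditioning event gives 0.280.
E[M | N = 0] = (0.280) / (0.200) = 1.4000.

1.4000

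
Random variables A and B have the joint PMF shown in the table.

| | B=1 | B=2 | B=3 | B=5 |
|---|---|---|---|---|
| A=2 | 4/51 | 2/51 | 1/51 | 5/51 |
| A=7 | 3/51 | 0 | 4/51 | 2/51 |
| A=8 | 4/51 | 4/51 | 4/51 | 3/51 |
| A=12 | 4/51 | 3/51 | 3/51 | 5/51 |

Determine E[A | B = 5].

36/5

P(B = 5) = 5/17.
Σ A·P over the event = 2·(5/51) + 7·(2/51) + 8·(3/51) + 12·(5/51) = 36/17.
E[A | B = 5] = (36/17) / (5/17) = 36/5.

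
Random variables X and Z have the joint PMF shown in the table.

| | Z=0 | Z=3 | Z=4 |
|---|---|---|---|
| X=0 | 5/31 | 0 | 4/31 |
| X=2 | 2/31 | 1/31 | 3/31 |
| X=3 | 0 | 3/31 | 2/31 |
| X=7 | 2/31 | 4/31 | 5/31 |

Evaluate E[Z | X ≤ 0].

P(X ≤ 0) = 9/31.
Σ Z·P over the event = 0·(5/31) + 4·(4/31) = 16/31.
E[Z | X ≤ 0] = (16/31) / (9/31) = 16/9.

16/9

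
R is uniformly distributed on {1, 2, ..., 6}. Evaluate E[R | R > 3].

Given R > 3, R is equally likely to be any of {4, 5, 6}.
E[R | R > 3] = (4 + 5 + 6) / 3 = 5.

5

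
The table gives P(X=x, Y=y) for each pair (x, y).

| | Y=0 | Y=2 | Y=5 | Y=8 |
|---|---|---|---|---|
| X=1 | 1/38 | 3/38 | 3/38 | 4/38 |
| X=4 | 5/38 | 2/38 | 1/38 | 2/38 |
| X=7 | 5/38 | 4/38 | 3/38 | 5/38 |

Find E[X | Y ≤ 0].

P(Y ≤ 0) = 11/38.
Σ X·P over the event = 1·(1/38) + 4·(5/38) + 7·(5/38) = 28/19.
E[X | Y ≤ 0] = (28/19) / (11/38) = 56/11.

56/11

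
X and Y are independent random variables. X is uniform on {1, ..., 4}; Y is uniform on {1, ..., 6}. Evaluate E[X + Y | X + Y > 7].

26/3

Outcomes with X + Y > 7: (2,6), (3,5), (3,6), (4,4), (4,5), (4,6), each with probability 1/24.
E[X + Y | X + Y > 7] = (8 + 8 + 9 + 8 + 9 + 10) / 6 = 26/3.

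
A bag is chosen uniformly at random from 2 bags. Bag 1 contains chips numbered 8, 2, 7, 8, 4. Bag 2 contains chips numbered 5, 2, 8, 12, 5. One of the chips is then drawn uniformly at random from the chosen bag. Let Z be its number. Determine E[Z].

61/10

E[Z | bag 1] = (8+2+7+8+4)/5 = 29/5.
E[Z | bag 2] = (5+2+8+12+5)/5 = 32/5.
E[Z] = (1/2)·(29/5) + (1/2)·(32/5) = 61/10.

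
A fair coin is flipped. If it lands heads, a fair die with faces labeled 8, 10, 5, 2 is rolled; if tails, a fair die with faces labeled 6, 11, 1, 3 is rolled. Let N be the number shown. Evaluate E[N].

23/4

E[N | heads] = (8+10+5+2)/4 = 25/4.
E[N | tails] = (6+11+1+3)/4 = 21/4.
By the law of total expectation,
E[N] = (1/2)·(25/4) + (1/2)·(21/4) = 23/4.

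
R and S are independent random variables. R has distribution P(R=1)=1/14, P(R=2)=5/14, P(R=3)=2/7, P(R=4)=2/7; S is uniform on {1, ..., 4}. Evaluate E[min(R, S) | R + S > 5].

14/5

P(R + S > 5) = 25/56.
Summing min(R,S)·P(x,y) over outcomes with R + S > 5 gives 5/4.
E[min(R, S) | R + S > 5] = (5/4) / (25/56) = 14/5.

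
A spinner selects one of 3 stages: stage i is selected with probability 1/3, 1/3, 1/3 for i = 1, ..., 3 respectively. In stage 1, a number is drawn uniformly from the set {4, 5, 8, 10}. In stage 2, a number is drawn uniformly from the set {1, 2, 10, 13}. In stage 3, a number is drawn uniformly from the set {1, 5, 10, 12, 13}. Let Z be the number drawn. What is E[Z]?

143/20

E[Z | stage 1] = (4+5+8+10)/4 = 27/4.
E[Z | stage 2] = (1+2+10+13)/4 = 13/2.
E[Z | stage 3] = (1+5+10+12+13)/5 = 41/5.
E[Z] = (1/3)·(27/4) + (1/3)·(13/2) + (1/3)·(41/5) = 143/20.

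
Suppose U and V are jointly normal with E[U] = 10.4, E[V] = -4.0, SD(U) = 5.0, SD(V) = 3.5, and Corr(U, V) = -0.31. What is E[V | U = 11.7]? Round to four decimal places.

The regression of V on U has slope ρ·σ_V/σ_U and passes through (μ_U, μ_V).
E[V | U=11.7] = -4.0 + (-0.31)·(3.5/5.0)·(11.7 − (10.4)) = -4.0 + (-0.217)·(1.3) = -4.2821.

-4.2821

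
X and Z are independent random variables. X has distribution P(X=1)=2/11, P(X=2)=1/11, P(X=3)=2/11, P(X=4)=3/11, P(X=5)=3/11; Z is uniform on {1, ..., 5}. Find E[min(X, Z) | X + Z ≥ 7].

P(X + Z ≥ 7) = 26/55.
Summing min(X,Z)·P(x,y) over outcomes with X + Z ≥ 7 gives 89/55.
E[min(X, Z) | X + Z ≥ 7] = (89/55) / (26/55) = 89/26.

89/26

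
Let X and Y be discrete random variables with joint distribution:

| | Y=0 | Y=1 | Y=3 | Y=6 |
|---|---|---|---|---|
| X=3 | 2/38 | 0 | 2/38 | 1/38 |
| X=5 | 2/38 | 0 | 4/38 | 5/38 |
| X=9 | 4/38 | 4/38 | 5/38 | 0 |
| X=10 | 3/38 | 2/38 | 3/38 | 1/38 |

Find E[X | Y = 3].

101/14

P(Y = 3) = 7/19.
Σ X·P over the event = 3·(2/38) + 5·(4/38) + 9·(5/38) + 10·(3/38) = 101/38.
E[X | Y = 3] = (101/38) / (7/19) = 101/14.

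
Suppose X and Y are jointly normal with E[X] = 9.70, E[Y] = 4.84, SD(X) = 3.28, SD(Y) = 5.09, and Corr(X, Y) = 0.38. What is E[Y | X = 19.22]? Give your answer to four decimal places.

The regression of Y on X has slope ρ·σ_Y/σ_X and passes through (μ_X, μ_Y).
E[Y | X=19.22] = 4.84 + (0.38)·(5.09/3.28)·(19.22 − (9.70)) = 4.84 + (0.5897)·(9.52) = 10.4539.

10.4539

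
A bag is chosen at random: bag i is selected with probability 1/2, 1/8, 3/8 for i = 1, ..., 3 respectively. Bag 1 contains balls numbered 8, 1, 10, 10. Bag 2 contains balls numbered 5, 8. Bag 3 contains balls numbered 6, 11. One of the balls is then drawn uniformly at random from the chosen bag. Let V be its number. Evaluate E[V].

61/8

E[V | bag 1] = (8+1+10+10)/4 = 29/4.
E[V | bag 2] = (5+8)/2 = 13/2.
E[V | bag 3] = (6+11)/2 = 17/2.
By the law of total expectation,
E[V] = (1/2)·(29/4) + (1/8)·(13/2) + (3/8)·(17/2) = 61/8.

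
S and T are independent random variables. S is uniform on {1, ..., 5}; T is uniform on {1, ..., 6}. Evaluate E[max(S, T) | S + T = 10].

Outcomes with S + T = 10: (4,6), (5,5), each with probability 1/30.
E[max(S, T) | S + T = 10] = (6 + 5) / 2 = 11/2.

11/2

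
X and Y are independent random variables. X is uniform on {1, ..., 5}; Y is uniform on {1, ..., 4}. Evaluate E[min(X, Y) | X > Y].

Outcomes with X > Y: (2,1), (3,1), (3,2), (4,1), (4,2), (4,3), (5,1), (5,2), (5,3), (5,4), each with probability 1/20.
E[min(X, Y) | X > Y] = (1 + 1 + 2 + 1 + 2 + 3 + 1 + 2 + 3 + 4) / 10 = 2.

2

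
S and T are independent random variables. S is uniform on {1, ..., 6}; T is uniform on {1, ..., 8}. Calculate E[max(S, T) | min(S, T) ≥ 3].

P(min(S, T) ≥ 3) = 1/2.
Summing max(S,T)·P(x,y) over outcomes with min(S, T) ≥ 3 gives 71/24.
E[max(S, T) | min(S, T) ≥ 3] = (71/24) / (1/2) = 71/12.

71/12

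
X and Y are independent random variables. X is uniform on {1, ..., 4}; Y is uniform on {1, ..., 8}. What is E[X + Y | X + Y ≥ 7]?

P(X + Y ≥ 7) = 9/16.
Summing (X+Y)·P(x,y) over outcomes with X + Y ≥ 7 gives 5.
E[X + Y | X + Y ≥ 7] = (5) / (9/16) = 80/9.

80/9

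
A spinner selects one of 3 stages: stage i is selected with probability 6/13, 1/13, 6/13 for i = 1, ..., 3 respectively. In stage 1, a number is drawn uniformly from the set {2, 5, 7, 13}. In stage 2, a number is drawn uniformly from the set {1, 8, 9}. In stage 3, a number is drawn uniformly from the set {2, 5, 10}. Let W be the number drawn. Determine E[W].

E[W | stage 1] = (2+5+7+13)/4 = 27/4.
E[W | stage 2] = (1+8+9)/3 = 6.
E[W | stage 3] = (2+5+10)/3 = 17/3.
E[W] = (6/13)·(27/4) + (1/13)·(6) + (6/13)·(17/3) = 161/26.

161/26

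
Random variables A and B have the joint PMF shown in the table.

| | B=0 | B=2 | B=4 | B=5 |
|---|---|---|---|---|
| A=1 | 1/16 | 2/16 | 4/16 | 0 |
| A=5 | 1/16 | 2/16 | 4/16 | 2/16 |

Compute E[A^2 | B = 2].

13

P(B = 2) = 1/4.
Σ A^2·P over the event = 1·(2/16) + 25·(2/16) = 13/4.
E[A^2 | B = 2] = (13/4) / (1/4) = 13.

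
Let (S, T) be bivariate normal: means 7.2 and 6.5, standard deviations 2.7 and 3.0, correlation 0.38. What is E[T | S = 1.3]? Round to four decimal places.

4.0089

The regression of T on S has slope ρ·σ_T/σ_S and passes through (μ_S, μ_T).
E[T | S=1.3] = 6.5 + (0.38)·(3.0/2.7)·(1.3 − (7.2)) = 6.5 + (0.42222)·(-5.9) = 4.0089.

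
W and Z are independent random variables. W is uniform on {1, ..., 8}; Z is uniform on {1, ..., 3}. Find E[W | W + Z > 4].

P(W + Z > 4) = 3/4.
Summing W·P(x,y) over outcomes with W + Z > 4 gives 49/12.
E[W | W + Z > 4] = (49/12) / (3/4) = 49/9.

49/9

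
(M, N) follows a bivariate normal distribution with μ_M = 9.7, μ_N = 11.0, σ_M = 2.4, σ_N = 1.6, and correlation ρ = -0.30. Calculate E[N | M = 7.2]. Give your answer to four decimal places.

For a bivariate normal, E[N | M=x] = μ_N + ρ·(σ_N/σ_M)·(x − μ_M).
E[N | M=7.2] = 11.0 + (-0.30)·(1.6/2.4)·(7.2 − (9.7)) = 11.0 + (-0.2)·(-2.5) = 11.5000.

11.5000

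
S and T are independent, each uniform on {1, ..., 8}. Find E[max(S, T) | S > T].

6

P(S > T) = 7/16.
Summing max(S,T)·P(x,y) over outcomes with S > T gives 21/8.
E[max(S, T) | S > T] = (21/8) / (7/16) = 6.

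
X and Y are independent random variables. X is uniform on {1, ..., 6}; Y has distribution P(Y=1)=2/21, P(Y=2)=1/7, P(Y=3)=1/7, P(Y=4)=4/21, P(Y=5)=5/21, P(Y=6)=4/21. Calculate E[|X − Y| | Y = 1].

P(Y = 1) = 2/21.
Summing |X−Y|·P(x,y) over outcomes with Y = 1 gives 5/21.
E[|X − Y| | Y = 1] = (5/21) / (2/21) = 5/2.

5/2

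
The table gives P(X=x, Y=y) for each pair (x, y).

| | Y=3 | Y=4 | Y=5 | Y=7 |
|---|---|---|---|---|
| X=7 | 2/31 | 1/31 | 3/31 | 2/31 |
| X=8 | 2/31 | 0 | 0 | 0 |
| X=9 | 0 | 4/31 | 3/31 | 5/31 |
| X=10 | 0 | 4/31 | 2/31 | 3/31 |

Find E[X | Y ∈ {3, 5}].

P(Y ∈ {3, 5}) = 12/31.
Σ X·P over the event = 7·(2/31) + 7·(3/31) + 8·(2/31) + 9·(3/31) + 10·(2/31) = 98/31.
E[X | Y ∈ {3, 5}] = (98/31) / (12/31) = 49/6.

49/6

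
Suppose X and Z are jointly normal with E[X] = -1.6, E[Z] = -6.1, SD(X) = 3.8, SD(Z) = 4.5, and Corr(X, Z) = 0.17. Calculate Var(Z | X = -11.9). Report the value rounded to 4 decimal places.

19.6648

The conditional variance in a bivariate normal is σ_Z²(1 − ρ²), independent of x.
Var(Z | X=-11.9) = (4.5)²·(1 − (0.17)²) = 20.25·0.9711 = 19.6648.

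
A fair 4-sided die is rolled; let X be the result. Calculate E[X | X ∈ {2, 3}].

5/2

P(X ∈ {2, 3}) = 1/2.
Σ over the event: 2·1/4 + 3·1/4 = 5/4.
E[X | X ∈ {2, 3}] = (5/4) / (1/2) = 5/2.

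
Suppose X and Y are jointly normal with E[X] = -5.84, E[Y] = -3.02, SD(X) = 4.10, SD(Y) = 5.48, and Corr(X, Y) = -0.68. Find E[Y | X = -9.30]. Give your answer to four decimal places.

E[Y | X=x] = μ_Y + ρ(σ_Y/σ_X)(x − μ_X) for jointly normal variables.
E[Y | X=-9.30] = -3.02 + (-0.68)·(5.48/4.10)·(-9.30 − (-5.84)) = -3.02 + (-0.90888)·(-3.46) = 0.1247.

0.1247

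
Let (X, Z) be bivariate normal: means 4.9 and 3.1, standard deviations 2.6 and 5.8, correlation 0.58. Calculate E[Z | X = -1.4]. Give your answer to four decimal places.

-5.0512

E[Z | X=x] = μ_Z + ρ(σ_Z/σ_X)(x − μ_X) for jointly normal variables.
E[Z | X=-1.4] = 3.1 + (0.58)·(5.8/2.6)·(-1.4 − (4.9)) = 3.1 + (1.293846)·(-6.3) = -5.0512.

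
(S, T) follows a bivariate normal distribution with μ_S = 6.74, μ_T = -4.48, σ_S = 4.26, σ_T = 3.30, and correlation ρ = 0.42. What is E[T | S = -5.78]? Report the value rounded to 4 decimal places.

For a bivariate normal, E[T | S=x] = μ_T + ρ·(σ_T/σ_S)·(x − μ_S).
E[T | S=-5.78] = -4.48 + (0.42)·(3.30/4.26)·(-5.78 − (6.74)) = -4.48 + (0.32535)·(-12.52) = -8.5534.

-8.5534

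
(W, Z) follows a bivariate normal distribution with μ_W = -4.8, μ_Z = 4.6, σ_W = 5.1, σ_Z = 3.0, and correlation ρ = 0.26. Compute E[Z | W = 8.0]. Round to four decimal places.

E[Z | W=x] = μ_Z + ρ(σ_Z/σ_W)(x − μ_W) for jointly normal variables.
E[Z | W=8.0] = 4.6 + (0.26)·(3.0/5.1)·(8.0 − (-4.8)) = 4.6 + (0.15294)·(12.8) = 6.5576.

6.5576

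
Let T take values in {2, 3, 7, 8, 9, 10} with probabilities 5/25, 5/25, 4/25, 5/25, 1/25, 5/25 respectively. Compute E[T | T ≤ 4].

P(T ≤ 4) = 2/5.
Σ over the event: 2·1/5 + 3·1/5 = 1.
E[T | T ≤ 4] = (1) / (2/5) = 5/2.

5/2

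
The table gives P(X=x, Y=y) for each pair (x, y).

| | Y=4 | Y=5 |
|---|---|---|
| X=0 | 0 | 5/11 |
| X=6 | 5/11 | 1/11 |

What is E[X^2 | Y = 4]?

P(Y = 4) = 5/11.
Σ X^2·P over the event = 36·(5/11) = 180/11.
E[X^2 | Y = 4] = (180/11) / (5/11) = 36.

36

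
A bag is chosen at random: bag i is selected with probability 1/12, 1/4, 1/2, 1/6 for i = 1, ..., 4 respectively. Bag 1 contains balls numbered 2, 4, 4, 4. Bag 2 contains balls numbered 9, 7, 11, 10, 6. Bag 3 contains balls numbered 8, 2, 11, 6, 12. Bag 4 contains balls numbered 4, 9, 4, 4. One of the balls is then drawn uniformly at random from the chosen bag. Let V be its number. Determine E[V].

433/60

E[V | bag 1] = (2+4+4+4)/4 = 7/2.
E[V | bag 2] = (9+7+11+10+6)/5 = 43/5.
E[V | bag 3] = (8+2+11+6+12)/5 = 39/5.
E[V | bag 4] = (4+9+4+4)/4 = 21/4.
E[V] = (1/12)·(7/2) + (1/4)·(43/5) + (1/2)·(39/5) + (1/6)·(21/4) = 433/60.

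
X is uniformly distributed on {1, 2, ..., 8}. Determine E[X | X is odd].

4

Given X is odd, X is equally likely to be any of {1, 3, 5, 7}.
E[X | X is odd] = (1 + 3 + 5 + 7) / 4 = 4.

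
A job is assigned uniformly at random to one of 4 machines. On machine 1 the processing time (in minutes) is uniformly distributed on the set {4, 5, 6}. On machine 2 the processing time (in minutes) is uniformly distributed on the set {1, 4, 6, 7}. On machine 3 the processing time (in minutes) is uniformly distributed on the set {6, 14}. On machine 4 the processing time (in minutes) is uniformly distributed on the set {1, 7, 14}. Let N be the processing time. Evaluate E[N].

161/24

E[N | machine 1] = (4+5+6)/3 = 5.
E[N | machine 2] = (1+4+6+7)/4 = 9/2.
E[N | machine 3] = (6+14)/2 = 10.
E[N | machine 4] = (1+7+14)/3 = 22/3.
E[N] = (1/4)·(5) + (1/4)·(9/2) + (1/4)·(10) + (1/4)·(22/3) = 161/24.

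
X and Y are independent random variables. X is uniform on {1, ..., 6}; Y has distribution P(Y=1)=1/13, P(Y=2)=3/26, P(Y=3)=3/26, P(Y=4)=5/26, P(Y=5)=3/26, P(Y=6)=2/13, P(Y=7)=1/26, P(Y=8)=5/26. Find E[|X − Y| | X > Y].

24/11

P(X > Y) = 11/39.
Summing |X−Y|·P(x,y) over outcomes with X > Y gives 8/13.
E[|X − Y| | X > Y] = (8/13) / (11/39) = 24/11.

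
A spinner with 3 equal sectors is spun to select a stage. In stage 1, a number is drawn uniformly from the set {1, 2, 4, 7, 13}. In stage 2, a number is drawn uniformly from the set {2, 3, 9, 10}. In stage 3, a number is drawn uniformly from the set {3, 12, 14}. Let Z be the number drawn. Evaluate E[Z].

316/45

E[Z | stage 1] = (1+2+4+7+13)/5 = 27/5.
E[Z | stage 2] = (2+3+9+10)/4 = 6.
E[Z | stage 3] = (3+12+14)/3 = 29/3.
E[Z] = (1/3)·(27/5) + (1/3)·(6) + (1/3)·(29/3) = 316/45.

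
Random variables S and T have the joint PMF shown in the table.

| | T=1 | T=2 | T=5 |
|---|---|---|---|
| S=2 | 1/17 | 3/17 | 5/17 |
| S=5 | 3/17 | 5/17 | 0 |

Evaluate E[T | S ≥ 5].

P(S ≥ 5) = 8/17.
Σ T·P over the event = 1·(3/17) + 2·(5/17) = 13/17.
E[T | S ≥ 5] = (13/17) / (8/17) = 13/8.

13/8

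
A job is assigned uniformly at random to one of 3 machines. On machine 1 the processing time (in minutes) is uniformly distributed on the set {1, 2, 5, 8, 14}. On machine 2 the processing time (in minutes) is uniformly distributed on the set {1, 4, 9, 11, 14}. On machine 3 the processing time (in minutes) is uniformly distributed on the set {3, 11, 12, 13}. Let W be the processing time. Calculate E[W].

157/20

E[W | machine 1] = (1+2+5+8+14)/5 = 6.
E[W | machine 2] = (1+4+9+11+14)/5 = 39/5.
E[W | machine 3] = (3+11+12+13)/4 = 39/4.
E[W] = (1/3)·(6) + (1/3)·(39/5) + (1/3)·(39/4) = 157/20.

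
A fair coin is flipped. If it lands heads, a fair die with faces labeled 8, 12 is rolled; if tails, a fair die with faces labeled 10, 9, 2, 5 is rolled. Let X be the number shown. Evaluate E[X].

E[X | heads] = (8+12)/2 = 10.
E[X | tails] = (10+9+2+5)/4 = 13/2.
E[X] = (1/2)·(10) + (1/2)·(13/2) = 33/4.

33/4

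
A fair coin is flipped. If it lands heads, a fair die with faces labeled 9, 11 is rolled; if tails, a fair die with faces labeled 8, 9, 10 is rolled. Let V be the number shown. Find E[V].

19/2

E[V | heads] = (9+11)/2 = 10.
E[V | tails] = (8+9+10)/3 = 9.
By the law of total expectation,
E[V] = (1/2)·(10) + (1/2)·(9) = 19/2.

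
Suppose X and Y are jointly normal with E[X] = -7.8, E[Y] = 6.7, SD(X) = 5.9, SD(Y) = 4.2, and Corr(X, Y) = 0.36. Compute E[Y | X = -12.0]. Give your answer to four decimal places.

5.6237

The regression of Y on X has slope ρ·σ_Y/σ_X and passes through (μ_X, μ_Y).
E[Y | X=-12.0] = 6.7 + (0.36)·(4.2/5.9)·(-12.0 − (-7.8)) = 6.7 + (0.25627)·(-4.2) = 5.6237.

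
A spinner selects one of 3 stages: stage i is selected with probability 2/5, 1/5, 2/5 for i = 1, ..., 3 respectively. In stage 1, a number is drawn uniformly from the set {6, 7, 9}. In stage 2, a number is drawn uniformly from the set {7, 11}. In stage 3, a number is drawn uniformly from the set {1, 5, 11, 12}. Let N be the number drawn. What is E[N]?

229/30

E[N | stage 1] = (6+7+9)/3 = 22/3.
E[N | stage 2] = (7+11)/2 = 9.
E[N | stage 3] = (1+5+11+12)/4 = 29/4.
E[N] = (2/5)·(22/3) + (1/5)·(9) + (2/5)·(29/4) = 229/30.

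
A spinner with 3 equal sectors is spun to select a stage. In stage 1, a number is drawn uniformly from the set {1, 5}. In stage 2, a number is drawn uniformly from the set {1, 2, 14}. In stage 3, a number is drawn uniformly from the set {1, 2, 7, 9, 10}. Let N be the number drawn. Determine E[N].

217/45

E[N | stage 1] = (1+5)/2 = 3.
E[N | stage 2] = (1+2+14)/3 = 17/3.
E[N | stage 3] = (1+2+7+9+10)/5 = 29/5.
E[N] = (1/3)·(3) + (1/3)·(17/3) + (1/3)·(29/5) = 217/45.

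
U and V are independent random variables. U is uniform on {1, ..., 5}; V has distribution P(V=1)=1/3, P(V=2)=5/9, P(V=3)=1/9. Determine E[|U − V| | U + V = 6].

P(U + V = 6) = 1/5.
Summing |U−V|·P(x,y) over outcomes with U + V = 6 gives 22/45.
E[|U − V| | U + V = 6] = (22/45) / (1/5) = 22/9.

22/9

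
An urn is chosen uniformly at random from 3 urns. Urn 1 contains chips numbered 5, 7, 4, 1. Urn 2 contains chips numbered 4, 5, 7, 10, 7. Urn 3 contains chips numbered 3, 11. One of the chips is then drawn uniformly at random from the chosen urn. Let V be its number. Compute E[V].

119/20

E[V | urn 1] = (5+7+4+1)/4 = 17/4.
E[V | urn 2] = (4+5+7+10+7)/5 = 33/5.
E[V | urn 3] = (3+11)/2 = 7.
E[V] = (1/3)·(17/4) + (1/3)·(33/5) + (1/3)·(7) = 119/20.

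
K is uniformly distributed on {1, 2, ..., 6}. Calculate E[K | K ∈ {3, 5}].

4

P(K ∈ {3, 5}) = 1/3.
Σ over the event: 3·1/6 + 5·1/6 = 4/3.
E[K | K ∈ {3, 5}] = (4/3) / (1/3) = 4.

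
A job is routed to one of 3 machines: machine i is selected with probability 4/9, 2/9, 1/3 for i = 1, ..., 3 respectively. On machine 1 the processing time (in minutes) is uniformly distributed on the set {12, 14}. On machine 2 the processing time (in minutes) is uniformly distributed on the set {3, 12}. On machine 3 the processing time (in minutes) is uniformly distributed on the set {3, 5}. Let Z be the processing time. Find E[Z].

79/9

E[Z | machine 1] = (12+14)/2 = 13.
E[Z | machine 2] = (3+12)/2 = 15/2.
E[Z | machine 3] = (3+5)/2 = 4.
E[Z] = (4/9)·(13) + (2/9)·(15/2) + (1/3)·(4) = 79/9.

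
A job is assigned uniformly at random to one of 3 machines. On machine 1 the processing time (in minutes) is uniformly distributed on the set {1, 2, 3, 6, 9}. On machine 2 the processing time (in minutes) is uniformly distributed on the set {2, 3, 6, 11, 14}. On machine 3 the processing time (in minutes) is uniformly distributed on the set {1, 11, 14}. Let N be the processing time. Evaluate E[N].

301/45

E[N | machine 1] = (1+2+3+6+9)/5 = 21/5.
E[N | machine 2] = (2+3+6+11+14)/5 = 36/5.
E[N | machine 3] = (1+11+14)/3 = 26/3.
By the law of total expectation,
E[N] = (1/3)·(21/5) + (1/3)·(36/5) + (1/3)·(26/3) = 301/45.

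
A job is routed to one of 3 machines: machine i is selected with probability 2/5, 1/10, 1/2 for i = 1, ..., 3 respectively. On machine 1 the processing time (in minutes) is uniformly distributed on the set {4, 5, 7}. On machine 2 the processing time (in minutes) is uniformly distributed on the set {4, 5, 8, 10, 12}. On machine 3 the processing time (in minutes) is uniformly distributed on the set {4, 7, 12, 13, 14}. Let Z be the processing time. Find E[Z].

1187/150

E[Z | machine 1] = (4+5+7)/3 = 16/3.
E[Z | machine 2] = (4+5+8+10+12)/5 = 39/5.
E[Z | machine 3] = (4+7+12+13+14)/5 = 10.
By the law of total expectation,
E[Z] = (2/5)·(16/3) + (1/10)·(39/5) + (1/2)·(10) = 1187/150.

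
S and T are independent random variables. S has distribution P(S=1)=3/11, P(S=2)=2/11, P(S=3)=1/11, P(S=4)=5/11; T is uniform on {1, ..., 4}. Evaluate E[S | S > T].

P(S > T) = 19/44.
Summing S·P(x,y) over outcomes with S > T gives 35/22.
E[S | S > T] = (35/22) / (19/44) = 70/19.

70/19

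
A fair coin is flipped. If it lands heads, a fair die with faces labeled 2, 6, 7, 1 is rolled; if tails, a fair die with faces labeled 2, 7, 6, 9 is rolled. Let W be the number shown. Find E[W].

5

E[W | heads] = (2+6+7+1)/4 = 4.
E[W | tails] = (2+7+6+9)/4 = 6.
E[W] = (1/2)·(4) + (1/2)·(6) = 5.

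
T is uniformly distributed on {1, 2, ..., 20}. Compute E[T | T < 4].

2

Given T < 4, T is equally likely to be any of {1, 2, 3}.
E[T | T < 4] = (1 + 2 + 3) / 3 = 2.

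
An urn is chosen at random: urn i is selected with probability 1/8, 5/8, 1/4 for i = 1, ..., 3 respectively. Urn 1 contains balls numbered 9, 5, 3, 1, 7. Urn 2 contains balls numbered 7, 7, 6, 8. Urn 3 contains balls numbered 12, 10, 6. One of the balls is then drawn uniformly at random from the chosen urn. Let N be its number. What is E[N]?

22/3

E[N | urn 1] = (9+5+3+1+7)/5 = 5.
E[N | urn 2] = (7+7+6+8)/4 = 7.
E[N | urn 3] = (12+10+6)/3 = 28/3.
By the law of total expectation,
E[N] = (1/8)·(5) + (5/8)·(7) + (1/4)·(28/3) = 22/3.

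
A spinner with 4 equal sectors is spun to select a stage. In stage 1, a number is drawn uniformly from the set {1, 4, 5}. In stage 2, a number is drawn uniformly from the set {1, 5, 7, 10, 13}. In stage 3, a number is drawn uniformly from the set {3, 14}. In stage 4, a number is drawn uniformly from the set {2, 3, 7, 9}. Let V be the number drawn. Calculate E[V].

1457/240

E[V | stage 1] = (1+4+5)/3 = 10/3.
E[V | stage 2] = (1+5+7+10+13)/5 = 36/5.
E[V | stage 3] = (3+14)/2 = 17/2.
E[V | stage 4] = (2+3+7+9)/4 = 21/4.
By the law of total expectation,
E[V] = (1/4)·(10/3) + (1/4)·(36/5) + (1/4)·(17/2) + (1/4)·(21/4) = 1457/240.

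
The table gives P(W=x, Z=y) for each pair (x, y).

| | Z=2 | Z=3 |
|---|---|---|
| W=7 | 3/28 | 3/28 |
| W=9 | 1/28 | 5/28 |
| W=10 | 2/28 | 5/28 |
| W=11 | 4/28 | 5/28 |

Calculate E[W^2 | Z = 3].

P(Z = 3) = 9/14.
Σ W^2·P over the event = 49·(3/28) + 81·(5/28) + 100·(5/28) + 121·(5/28) = 1657/28.
E[W^2 | Z = 3] = (1657/28) / (9/14) = 1657/18.

1657/18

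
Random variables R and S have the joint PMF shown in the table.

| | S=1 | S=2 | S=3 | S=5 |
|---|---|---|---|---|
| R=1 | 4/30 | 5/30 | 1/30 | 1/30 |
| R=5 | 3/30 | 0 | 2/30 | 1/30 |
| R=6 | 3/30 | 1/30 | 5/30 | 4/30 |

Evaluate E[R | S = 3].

P(S = 3) = 4/15.
Summing R·P(R=x,S=y) over the conditioning event gives 41/30.
E[R | S = 3] = (41/30) / (4/15) = 41/8.

41/8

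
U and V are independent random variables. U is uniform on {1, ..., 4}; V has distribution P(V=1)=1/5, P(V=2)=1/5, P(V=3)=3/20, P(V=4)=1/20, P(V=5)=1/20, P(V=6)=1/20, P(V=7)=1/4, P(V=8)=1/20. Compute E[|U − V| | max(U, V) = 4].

29/15

P(max(U, V) = 4) = 3/16.
Summing |U−V|·P(x,y) over outcomes with max(U, V) = 4 gives 29/80.
E[|U − V| | max(U, V) = 4] = (29/80) / (3/16) = 29/15.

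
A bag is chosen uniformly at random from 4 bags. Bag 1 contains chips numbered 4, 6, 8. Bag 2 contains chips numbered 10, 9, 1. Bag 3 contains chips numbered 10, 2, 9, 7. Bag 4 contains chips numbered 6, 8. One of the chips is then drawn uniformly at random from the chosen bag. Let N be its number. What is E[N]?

20/3

E[N | bag 1] = (4+6+8)/3 = 6.
E[N | bag 2] = (10+9+1)/3 = 20/3.
E[N | bag 3] = (10+2+9+7)/4 = 7.
E[N | bag 4] = (6+8)/2 = 7.
E[N] = (1/4)·(6) + (1/4)·(20/3) + (1/4)·(7) + (1/4)·(7) = 20/3.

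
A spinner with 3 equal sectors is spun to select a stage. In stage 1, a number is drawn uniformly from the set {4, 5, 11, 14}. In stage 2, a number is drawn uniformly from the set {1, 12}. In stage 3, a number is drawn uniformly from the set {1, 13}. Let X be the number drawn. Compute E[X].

E[X | stage 1] = (4+5+11+14)/4 = 17/2.
E[X | stage 2] = (1+12)/2 = 13/2.
E[X | stage 3] = (1+13)/2 = 7.
E[X] = (1/3)·(17/2) + (1/3)·(13/2) + (1/3)·(7) = 22/3.

22/3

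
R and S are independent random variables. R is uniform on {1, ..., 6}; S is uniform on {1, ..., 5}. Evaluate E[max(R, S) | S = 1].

7/2

Outcomes with S = 1: (1,1), (2,1), (3,1), (4,1), (5,1), (6,1), each with probability 1/30.
E[max(R, S) | S = 1] = (1 + 2 + 3 + 4 + 5 + 6) / 6 = 7/2.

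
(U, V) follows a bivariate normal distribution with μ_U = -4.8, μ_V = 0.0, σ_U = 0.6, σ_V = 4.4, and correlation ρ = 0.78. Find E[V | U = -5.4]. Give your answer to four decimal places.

The regression of V on U has slope ρ·σ_V/σ_U and passes through (μ_U, μ_V).
E[V | U=-5.4] = 0.0 + (0.78)·(4.4/0.6)·(-5.4 − (-4.8)) = 0.0 + (5.72)·(-0.6) = -3.4320.

-3.4320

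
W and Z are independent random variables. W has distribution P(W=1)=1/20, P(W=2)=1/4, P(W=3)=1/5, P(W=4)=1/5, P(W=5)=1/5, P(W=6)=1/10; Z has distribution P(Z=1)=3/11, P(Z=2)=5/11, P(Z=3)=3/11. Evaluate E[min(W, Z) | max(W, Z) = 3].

P(max(W, Z) = 3) = 31/110.
Summing min(W,Z)·P(x,y) over outcomes with max(W, Z) = 3 gives 11/20.
E[min(W, Z) | max(W, Z) = 3] = (11/20) / (31/110) = 121/62.

121/62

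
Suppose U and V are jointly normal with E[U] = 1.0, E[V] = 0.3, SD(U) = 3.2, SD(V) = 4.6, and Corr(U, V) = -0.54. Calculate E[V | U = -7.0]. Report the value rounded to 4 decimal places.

6.5100

For a bivariate normal, E[V | U=x] = μ_V + ρ·(σ_V/σ_U)·(x − μ_U).
E[V | U=-7.0] = 0.3 + (-0.54)·(4.6/3.2)·(-7.0 − (1.0)) = 0.3 + (-0.77625)·(-8) = 6.5100.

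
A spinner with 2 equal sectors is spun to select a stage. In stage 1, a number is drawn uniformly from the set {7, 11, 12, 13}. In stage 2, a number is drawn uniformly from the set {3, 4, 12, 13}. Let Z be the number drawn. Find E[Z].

E[Z | stage 1] = (7+11+12+13)/4 = 43/4.
E[Z | stage 2] = (3+4+12+13)/4 = 8.
By the law of total expectation,
E[Z] = (1/2)·(43/4) + (1/2)·(8) = 75/8.

75/8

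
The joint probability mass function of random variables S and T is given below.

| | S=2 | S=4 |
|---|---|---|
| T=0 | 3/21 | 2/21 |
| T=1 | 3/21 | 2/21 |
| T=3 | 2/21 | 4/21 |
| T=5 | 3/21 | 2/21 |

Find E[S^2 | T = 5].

P(T = 5) = 5/21.
Σ S^2·P over the event = 4·(3/21) + 16·(2/21) = 44/21.
E[S^2 | T = 5] = (44/21) / (5/21) = 44/5.

44/5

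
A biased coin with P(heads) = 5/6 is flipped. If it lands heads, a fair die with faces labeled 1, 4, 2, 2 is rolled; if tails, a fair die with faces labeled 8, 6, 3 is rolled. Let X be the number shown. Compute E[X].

E[X | heads] = (1+4+2+2)/4 = 9/4.
E[X | tails] = (8+6+3)/3 = 17/3.
By the law of total expectation,
E[X] = (5/6)·(9/4) + (1/6)·(17/3) = 203/72.

203/72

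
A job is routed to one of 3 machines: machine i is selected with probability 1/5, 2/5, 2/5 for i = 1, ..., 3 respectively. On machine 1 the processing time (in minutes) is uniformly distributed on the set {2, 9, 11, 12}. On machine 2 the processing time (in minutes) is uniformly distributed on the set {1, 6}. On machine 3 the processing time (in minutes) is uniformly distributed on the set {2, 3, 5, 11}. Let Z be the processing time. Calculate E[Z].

E[Z | machine 1] = (2+9+11+12)/4 = 17/2.
E[Z | machine 2] = (1+6)/2 = 7/2.
E[Z | machine 3] = (2+3+5+11)/4 = 21/4.
E[Z] = (1/5)·(17/2) + (2/5)·(7/2) + (2/5)·(21/4) = 26/5.

26/5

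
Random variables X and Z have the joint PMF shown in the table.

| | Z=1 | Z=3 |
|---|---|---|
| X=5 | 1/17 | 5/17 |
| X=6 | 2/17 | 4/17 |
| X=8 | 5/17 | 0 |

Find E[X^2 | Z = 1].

417/8

P(Z = 1) = 8/17.
Σ X^2·P over the event = 25·(1/17) + 36·(2/17) + 64·(5/17) = 417/17.
E[X^2 | Z = 1] = (417/17) / (8/17) = 417/8.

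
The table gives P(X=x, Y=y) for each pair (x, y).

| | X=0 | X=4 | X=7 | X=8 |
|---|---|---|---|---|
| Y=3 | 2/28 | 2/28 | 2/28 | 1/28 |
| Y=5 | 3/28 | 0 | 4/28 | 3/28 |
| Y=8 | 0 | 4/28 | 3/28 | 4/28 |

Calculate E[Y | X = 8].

25/4

P(X = 8) = 2/7.
Σ Y·P over the event = 3·(1/28) + 5·(3/28) + 8·(4/28) = 25/14.
E[Y | X = 8] = (25/14) / (2/7) = 25/4.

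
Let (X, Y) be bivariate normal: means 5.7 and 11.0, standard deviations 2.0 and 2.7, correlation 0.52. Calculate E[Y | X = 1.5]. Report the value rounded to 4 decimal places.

E[Y | X=x] = μ_Y + ρ(σ_Y/σ_X)(x − μ_X) for jointly normal variables.
E[Y | X=1.5] = 11.0 + (0.52)·(2.7/2.0)·(1.5 − (5.7)) = 11.0 + (0.702)·(-4.2) = 8.0516.

8.0516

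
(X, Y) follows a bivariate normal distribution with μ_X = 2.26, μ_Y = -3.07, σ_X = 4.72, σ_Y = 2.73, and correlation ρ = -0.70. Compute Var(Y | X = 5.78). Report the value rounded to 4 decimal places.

For a bivariate normal, Var(Y | X=x) = σ_Y²(1 − ρ²).
Var(Y | X=5.78) = (2.73)²·(1 − (-0.70)²) = 7.4529·0.51 = 3.8010.

3.8010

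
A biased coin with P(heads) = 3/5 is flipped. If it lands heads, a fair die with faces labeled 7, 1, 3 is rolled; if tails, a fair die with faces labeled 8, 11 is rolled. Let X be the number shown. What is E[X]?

6

E[X | heads] = (7+1+3)/3 = 11/3.
E[X | tails] = (8+11)/2 = 19/2.
E[X] = (3/5)·(11/3) + (2/5)·(19/2) = 6.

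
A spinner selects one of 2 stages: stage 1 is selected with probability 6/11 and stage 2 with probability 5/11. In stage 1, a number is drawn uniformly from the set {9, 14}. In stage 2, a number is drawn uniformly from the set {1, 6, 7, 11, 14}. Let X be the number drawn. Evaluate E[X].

108/11

E[X | stage 1] = (9+14)/2 = 23/2.
E[X | stage 2] = (1+6+7+11+14)/5 = 39/5.
By the law of total expectation,
E[X] = (6/11)·(23/2) + (5/11)·(39/5) = 108/11.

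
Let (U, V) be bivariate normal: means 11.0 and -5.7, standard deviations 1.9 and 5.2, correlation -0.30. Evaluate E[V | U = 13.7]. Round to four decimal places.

-7.9168

E[V | U=x] = μ_V + ρ(σ_V/σ_U)(x − μ_U) for jointly normal variables.
E[V | U=13.7] = -5.7 + (-0.30)·(5.2/1.9)·(13.7 − (11.0)) = -5.7 + (-0.82105)·(2.7) = -7.9168.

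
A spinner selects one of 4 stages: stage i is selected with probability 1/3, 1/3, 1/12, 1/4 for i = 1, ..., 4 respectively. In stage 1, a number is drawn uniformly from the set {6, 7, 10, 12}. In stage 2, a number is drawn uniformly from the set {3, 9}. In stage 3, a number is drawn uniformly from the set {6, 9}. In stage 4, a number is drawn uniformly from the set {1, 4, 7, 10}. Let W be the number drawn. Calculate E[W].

E[W | stage 1] = (6+7+10+12)/4 = 35/4.
E[W | stage 2] = (3+9)/2 = 6.
E[W | stage 3] = (6+9)/2 = 15/2.
E[W | stage 4] = (1+4+7+10)/4 = 11/2.
E[W] = (1/3)·(35/4) + (1/3)·(6) + (1/12)·(15/2) + (1/4)·(11/2) = 83/12.

83/12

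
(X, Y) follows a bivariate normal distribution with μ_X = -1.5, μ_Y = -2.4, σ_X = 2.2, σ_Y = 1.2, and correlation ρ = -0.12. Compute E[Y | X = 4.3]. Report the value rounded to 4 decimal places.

-2.7796

The regression of Y on X has slope ρ·σ_Y/σ_X and passes through (μ_X, μ_Y).
E[Y | X=4.3] = -2.4 + (-0.12)·(1.2/2.2)·(4.3 − (-1.5)) = -2.4 + (-0.065455)·(5.8) = -2.7796.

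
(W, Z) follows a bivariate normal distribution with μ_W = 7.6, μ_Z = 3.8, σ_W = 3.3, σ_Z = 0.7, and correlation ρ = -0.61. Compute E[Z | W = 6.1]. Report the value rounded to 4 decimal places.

3.9941

The regression of Z on W has slope ρ·σ_Z/σ_W and passes through (μ_W, μ_Z).
E[Z | W=6.1] = 3.8 + (-0.61)·(0.7/3.3)·(6.1 − (7.6)) = 3.8 + (-0.12939)·(-1.5) = 3.9941.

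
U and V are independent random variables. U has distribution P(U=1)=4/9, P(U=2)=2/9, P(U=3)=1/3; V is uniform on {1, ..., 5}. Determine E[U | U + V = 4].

P(U + V = 4) = 1/5.
Summing U·P(x,y) over outcomes with U + V = 4 gives 17/45.
E[U | U + V = 4] = (17/45) / (1/5) = 17/9.

17/9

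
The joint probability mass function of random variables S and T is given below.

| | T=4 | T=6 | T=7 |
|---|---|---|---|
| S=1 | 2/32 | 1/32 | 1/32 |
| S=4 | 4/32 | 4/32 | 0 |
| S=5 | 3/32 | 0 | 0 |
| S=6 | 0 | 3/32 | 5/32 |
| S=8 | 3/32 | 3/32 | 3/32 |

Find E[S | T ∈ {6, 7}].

P(T ∈ {6, 7}) = 5/8.
Summing S·P(S=x,T=y) over the conditioning event gives 57/16.
E[S | T ∈ {6, 7}] = (57/16) / (5/8) = 57/10.

57/10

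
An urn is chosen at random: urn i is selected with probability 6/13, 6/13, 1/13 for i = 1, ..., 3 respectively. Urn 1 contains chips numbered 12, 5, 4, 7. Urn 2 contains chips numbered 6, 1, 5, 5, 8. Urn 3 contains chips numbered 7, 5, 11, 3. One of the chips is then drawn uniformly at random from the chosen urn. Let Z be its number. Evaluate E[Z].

E[Z | urn 1] = (12+5+4+7)/4 = 7.
E[Z | urn 2] = (6+1+5+5+8)/5 = 5.
E[Z | urn 3] = (7+5+11+3)/4 = 13/2.
E[Z] = (6/13)·(7) + (6/13)·(5) + (1/13)·(13/2) = 157/26.

157/26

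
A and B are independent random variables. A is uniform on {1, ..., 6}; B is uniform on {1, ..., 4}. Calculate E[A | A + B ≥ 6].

32/7

P(A + B ≥ 6) = 7/12.
Summing A·P(x,y) over outcomes with A + B ≥ 6 gives 8/3.
E[A | A + B ≥ 6] = (8/3) / (7/12) = 32/7.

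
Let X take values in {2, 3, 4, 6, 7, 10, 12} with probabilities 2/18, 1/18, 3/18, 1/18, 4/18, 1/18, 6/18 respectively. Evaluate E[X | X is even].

P(X is even) = 13/18.
Σ over the event: 2·1/9 + 4·1/6 + 6·1/18 + 10·1/18 + 12·1/3 = 52/9.
E[X | X is even] = (52/9) / (13/18) = 8.

8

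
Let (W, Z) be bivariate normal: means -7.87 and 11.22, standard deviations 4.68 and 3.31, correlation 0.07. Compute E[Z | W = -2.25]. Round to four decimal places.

11.4982

For a bivariate normal, E[Z | W=x] = μ_Z + ρ·(σ_Z/σ_W)·(x − μ_W).
E[Z | W=-2.25] = 11.22 + (0.07)·(3.31/4.68)·(-2.25 − (-7.87)) = 11.22 + (0.049509)·(5.62) = 11.4982.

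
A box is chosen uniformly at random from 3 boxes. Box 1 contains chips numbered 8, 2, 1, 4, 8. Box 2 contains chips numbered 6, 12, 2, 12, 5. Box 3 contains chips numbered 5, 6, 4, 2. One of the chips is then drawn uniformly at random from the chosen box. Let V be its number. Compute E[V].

65/12

E[V | box 1] = (8+2+1+4+8)/5 = 23/5.
E[V | box 2] = (6+12+2+12+5)/5 = 37/5.
E[V | box 3] = (5+6+4+2)/4 = 17/4.
By the law of total expectation,
E[V] = (1/3)·(23/5) + (1/3)·(37/5) + (1/3)·(17/4) = 65/12.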